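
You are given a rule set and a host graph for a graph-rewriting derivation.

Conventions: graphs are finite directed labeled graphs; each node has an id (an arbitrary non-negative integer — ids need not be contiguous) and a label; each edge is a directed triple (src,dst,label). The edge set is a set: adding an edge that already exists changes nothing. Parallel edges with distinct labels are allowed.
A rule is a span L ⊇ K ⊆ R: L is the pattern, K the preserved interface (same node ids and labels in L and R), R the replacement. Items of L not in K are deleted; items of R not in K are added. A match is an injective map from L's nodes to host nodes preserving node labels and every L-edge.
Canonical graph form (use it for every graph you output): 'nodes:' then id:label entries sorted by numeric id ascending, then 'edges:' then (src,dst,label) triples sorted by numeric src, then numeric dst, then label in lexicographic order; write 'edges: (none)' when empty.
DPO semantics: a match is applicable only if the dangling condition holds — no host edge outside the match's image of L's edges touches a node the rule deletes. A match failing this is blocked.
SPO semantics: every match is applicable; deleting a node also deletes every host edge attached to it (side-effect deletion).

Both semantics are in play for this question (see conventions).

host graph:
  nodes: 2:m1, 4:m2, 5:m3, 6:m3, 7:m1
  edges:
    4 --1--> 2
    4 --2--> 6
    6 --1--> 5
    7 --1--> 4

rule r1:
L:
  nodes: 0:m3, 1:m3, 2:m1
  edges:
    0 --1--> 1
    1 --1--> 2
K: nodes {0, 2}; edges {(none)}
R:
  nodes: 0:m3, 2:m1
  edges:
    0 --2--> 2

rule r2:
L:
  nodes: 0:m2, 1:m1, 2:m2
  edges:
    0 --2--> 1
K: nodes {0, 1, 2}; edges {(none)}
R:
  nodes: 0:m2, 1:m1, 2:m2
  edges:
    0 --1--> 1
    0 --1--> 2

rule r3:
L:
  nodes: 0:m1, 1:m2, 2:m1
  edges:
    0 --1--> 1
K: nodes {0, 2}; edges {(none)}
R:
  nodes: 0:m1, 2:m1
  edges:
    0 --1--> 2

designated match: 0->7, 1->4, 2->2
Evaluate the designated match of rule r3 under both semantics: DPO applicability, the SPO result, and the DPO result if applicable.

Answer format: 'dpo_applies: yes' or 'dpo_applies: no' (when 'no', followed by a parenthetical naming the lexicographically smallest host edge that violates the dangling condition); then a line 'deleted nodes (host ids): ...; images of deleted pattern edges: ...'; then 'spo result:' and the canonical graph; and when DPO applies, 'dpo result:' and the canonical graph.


dpo_applies: no
(the rule deletes node 4, which keeps host edge (4,2,1) outside the match image — the dangling condition fails, DPO blocks; SPO proceeds and side-deletes such edges)
deleted nodes (host ids): 4; images of deleted pattern edges: (7,4,1)
spo result:
nodes: 2:m1, 5:m3, 6:m3, 7:m1
edges: (6,5,1); (7,2,1)


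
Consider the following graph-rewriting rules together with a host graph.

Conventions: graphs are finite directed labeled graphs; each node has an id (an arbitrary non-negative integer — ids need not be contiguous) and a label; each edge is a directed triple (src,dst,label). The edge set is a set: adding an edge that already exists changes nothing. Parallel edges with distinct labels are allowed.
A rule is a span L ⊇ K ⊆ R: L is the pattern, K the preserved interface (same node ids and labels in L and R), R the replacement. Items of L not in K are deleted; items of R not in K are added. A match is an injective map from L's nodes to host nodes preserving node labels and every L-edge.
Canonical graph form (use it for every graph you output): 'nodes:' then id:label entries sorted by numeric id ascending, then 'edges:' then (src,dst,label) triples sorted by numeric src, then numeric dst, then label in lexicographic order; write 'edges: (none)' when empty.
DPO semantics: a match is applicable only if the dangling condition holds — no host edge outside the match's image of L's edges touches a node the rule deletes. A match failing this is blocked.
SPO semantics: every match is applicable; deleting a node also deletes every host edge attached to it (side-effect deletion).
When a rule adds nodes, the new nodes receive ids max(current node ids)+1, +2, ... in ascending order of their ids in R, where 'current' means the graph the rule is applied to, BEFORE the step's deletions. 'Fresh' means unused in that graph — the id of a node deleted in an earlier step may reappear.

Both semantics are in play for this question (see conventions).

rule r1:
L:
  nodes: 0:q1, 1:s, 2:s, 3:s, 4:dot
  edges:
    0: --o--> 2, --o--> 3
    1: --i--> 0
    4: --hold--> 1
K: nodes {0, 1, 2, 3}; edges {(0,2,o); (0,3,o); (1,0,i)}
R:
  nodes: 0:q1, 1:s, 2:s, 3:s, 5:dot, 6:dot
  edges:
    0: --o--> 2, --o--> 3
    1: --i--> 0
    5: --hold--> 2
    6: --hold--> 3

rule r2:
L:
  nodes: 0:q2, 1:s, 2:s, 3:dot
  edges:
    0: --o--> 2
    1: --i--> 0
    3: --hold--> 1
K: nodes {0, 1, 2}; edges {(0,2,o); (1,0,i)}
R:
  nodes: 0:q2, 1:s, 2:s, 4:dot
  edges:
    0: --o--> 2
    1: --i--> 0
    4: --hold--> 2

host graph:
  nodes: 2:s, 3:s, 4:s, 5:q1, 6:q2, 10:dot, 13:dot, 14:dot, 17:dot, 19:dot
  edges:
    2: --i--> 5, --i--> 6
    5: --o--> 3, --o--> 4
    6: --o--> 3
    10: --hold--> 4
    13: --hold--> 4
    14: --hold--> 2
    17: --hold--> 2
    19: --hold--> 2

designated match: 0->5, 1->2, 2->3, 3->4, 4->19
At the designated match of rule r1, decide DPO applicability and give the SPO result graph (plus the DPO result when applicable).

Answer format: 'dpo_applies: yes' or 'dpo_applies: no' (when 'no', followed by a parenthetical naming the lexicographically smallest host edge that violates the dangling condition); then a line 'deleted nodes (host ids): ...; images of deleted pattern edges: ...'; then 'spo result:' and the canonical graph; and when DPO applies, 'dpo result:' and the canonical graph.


dpo_applies: yes
deleted nodes (host ids): 19; images of deleted pattern edges: (19,2,hold)
spo result:
nodes: 2:s, 3:s, 4:s, 5:q1, 6:q2, 10:dot, 13:dot, 14:dot, 17:dot, 20:dot, 21:dot
edges: (2,5,i); (2,6,i); (5,3,o); (5,4,o); (6,3,o); (10,4,hold); (13,4,hold); (14,2,hold); (17,2,hold); (20,3,hold); (21,4,hold)
dpo result:
nodes: 2:s, 3:s, 4:s, 5:q1, 6:q2, 10:dot, 13:dot, 14:dot, 17:dot, 20:dot, 21:dot
edges: (2,5,i); (2,6,i); (5,3,o); (5,4,o); (6,3,o); (10,4,hold); (13,4,hold); (14,2,hold); (17,2,hold); (20,3,hold); (21,4,hold)


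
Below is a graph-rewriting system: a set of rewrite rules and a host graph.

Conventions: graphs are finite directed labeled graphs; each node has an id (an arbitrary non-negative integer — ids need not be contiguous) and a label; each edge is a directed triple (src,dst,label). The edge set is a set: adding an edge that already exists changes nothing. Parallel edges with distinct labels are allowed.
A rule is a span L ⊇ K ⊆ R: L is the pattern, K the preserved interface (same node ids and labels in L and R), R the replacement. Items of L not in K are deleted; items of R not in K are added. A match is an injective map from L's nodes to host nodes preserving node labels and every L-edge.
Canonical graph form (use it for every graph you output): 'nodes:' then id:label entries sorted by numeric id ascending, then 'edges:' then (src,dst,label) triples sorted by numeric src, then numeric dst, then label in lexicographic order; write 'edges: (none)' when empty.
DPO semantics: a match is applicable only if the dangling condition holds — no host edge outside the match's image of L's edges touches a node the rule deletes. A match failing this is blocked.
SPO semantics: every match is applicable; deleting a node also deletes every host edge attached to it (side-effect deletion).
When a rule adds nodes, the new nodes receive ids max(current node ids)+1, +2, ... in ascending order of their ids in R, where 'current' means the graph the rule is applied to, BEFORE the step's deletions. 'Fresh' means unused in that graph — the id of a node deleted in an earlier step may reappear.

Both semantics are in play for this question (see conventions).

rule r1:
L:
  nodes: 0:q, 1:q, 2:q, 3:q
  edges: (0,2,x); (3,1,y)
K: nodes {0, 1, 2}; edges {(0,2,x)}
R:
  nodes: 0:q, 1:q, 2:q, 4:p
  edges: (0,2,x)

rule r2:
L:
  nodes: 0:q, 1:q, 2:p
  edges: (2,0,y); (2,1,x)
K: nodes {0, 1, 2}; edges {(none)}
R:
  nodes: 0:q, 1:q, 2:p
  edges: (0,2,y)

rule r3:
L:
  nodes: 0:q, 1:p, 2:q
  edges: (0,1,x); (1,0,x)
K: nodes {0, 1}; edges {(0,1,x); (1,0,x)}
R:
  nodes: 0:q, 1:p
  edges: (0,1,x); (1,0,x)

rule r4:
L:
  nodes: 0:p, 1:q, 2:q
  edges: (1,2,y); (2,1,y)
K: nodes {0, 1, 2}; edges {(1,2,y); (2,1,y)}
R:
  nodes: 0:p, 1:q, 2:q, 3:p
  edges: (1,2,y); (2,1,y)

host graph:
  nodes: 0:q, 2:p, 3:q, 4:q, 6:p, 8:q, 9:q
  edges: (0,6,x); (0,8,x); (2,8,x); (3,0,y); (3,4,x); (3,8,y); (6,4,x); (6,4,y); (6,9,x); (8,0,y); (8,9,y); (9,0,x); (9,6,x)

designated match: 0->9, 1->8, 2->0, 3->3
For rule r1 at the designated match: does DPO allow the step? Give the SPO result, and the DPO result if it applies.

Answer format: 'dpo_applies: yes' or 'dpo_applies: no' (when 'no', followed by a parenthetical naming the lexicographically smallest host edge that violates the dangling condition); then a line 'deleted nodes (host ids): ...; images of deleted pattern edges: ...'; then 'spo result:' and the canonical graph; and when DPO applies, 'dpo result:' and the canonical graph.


dpo_applies: no
(the rule deletes node 3, which keeps host edge (3,0,y) outside the match image — the dangling condition fails, DPO blocks; SPO proceeds and side-deletes such edges)
deleted nodes (host ids): 3; images of deleted pattern edges: (3,8,y)
spo result:
nodes: 0:q, 2:p, 4:q, 6:p, 8:q, 9:q, 10:p
edges: (0,6,x); (0,8,x); (2,8,x); (6,4,x); (6,4,y); (6,9,x); (8,0,y); (8,9,y); (9,0,x); (9,6,x)


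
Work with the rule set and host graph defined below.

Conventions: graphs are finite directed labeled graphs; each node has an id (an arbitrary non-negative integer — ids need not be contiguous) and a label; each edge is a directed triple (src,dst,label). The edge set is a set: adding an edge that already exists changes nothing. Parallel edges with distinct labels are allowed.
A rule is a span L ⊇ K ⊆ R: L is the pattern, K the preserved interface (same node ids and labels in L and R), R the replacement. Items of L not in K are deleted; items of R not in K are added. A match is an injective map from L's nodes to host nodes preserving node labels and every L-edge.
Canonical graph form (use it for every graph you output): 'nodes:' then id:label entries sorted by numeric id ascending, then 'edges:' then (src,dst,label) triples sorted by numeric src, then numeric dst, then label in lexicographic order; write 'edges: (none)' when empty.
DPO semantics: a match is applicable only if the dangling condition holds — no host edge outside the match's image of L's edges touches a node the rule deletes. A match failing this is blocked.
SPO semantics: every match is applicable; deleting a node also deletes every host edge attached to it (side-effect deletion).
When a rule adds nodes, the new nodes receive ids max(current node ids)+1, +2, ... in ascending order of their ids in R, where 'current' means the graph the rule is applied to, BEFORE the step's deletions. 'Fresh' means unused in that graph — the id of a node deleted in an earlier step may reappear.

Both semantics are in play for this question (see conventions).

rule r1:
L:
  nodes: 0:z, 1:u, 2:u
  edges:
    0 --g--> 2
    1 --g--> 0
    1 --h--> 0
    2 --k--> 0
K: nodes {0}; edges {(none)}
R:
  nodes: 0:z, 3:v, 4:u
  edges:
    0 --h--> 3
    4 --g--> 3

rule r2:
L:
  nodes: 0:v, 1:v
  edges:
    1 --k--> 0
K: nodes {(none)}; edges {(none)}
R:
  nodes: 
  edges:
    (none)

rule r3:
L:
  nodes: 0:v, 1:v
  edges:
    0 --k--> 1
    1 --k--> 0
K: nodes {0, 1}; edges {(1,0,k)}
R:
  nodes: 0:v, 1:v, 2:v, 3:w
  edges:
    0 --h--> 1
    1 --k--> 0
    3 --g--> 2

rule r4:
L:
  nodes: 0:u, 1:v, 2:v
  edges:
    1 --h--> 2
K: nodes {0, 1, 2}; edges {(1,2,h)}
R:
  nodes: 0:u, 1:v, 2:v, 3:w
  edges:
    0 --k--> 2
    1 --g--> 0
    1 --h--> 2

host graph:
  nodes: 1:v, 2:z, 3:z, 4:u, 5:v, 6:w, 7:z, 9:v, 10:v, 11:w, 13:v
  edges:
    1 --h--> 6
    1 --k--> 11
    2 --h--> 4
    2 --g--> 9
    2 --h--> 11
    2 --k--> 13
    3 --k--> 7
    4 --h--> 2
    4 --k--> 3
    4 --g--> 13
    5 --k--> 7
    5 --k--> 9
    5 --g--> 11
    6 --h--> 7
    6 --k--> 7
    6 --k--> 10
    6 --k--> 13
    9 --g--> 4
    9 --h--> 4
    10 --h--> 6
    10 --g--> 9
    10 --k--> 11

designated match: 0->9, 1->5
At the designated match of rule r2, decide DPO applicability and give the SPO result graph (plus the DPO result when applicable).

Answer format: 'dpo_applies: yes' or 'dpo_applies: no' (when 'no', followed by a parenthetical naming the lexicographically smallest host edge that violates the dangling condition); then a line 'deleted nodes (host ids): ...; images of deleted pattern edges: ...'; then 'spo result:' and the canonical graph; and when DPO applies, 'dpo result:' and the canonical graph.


dpo_applies: no
(the rule deletes node 9, which keeps host edge (2,9,g) outside the match image — the dangling condition fails, DPO blocks; SPO proceeds and side-deletes such edges)
deleted nodes (host ids): 5, 9; images of deleted pattern edges: (5,9,k)
spo result:
nodes: 1:v, 2:z, 3:z, 4:u, 6:w, 7:z, 10:v, 11:w, 13:v
edges: (1,6,h); (1,11,k); (2,4,h); (2,11,h); (2,13,k); (3,7,k); (4,2,h); (4,3,k); (4,13,g); (6,7,h); (6,7,k); (6,10,k); (6,13,k); (10,6,h); (10,11,k)


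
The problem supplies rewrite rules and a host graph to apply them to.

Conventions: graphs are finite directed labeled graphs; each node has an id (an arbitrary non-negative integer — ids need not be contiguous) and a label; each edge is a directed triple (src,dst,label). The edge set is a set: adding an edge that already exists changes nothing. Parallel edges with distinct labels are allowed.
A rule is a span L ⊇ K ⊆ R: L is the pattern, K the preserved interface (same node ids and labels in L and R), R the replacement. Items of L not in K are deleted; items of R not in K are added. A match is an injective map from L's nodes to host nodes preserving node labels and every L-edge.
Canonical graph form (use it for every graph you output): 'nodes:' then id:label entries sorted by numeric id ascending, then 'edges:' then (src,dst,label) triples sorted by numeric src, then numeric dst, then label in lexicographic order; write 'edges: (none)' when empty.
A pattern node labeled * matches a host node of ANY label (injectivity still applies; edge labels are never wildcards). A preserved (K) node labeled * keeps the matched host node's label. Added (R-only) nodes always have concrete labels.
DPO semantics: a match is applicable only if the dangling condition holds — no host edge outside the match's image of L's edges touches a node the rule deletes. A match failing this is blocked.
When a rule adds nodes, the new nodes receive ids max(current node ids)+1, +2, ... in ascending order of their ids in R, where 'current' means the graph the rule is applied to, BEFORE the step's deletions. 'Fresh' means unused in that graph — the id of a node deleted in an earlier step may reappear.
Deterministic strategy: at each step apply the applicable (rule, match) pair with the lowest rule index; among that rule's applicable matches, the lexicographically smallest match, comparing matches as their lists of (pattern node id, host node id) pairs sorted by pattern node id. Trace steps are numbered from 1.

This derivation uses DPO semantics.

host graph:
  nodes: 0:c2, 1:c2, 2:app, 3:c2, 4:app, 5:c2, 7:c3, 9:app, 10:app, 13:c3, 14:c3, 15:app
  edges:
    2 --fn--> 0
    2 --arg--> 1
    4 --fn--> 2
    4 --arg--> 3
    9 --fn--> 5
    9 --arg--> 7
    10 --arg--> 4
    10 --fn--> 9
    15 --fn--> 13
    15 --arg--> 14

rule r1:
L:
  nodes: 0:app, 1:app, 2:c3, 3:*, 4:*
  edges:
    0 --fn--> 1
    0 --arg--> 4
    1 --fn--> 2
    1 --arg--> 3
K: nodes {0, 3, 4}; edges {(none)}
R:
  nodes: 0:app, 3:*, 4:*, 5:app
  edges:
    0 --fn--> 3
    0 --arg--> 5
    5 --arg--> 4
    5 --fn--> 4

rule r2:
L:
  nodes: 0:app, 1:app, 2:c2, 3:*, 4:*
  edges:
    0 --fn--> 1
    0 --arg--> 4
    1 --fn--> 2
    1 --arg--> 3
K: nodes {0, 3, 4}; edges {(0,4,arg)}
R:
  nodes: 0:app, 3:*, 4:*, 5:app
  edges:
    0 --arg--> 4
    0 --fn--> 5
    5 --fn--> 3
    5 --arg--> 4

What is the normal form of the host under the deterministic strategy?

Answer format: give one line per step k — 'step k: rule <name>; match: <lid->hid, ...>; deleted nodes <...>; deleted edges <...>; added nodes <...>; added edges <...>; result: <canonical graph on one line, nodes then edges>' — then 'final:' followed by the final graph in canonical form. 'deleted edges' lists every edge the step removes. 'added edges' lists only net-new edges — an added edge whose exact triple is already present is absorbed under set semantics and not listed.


step 1: rule r2; match: 0->4, 1->2, 2->0, 3->1, 4->3; deleted nodes 0, 2; deleted edges (2,0,fn); (2,1,arg); (4,2,fn); added nodes 16; added edges (4,16,fn); (16,1,fn); (16,3,arg); result: nodes: 1:c2, 3:c2, 4:app, 5:c2, 7:c3, 9:app, 10:app, 13:c3, 14:c3, 15:app, 16:app edges: (4,3,arg); (4,16,fn); (9,5,fn); (9,7,arg); (10,4,arg); (10,9,fn); (15,13,fn); (15,14,arg); (16,1,fn); (16,3,arg)
step 2: rule r2; match: 0->10, 1->9, 2->5, 3->7, 4->4; deleted nodes 5, 9; deleted edges (9,5,fn); (9,7,arg); (10,9,fn); added nodes 17; added edges (10,17,fn); (17,4,arg); (17,7,fn); result: nodes: 1:c2, 3:c2, 4:app, 7:c3, 10:app, 13:c3, 14:c3, 15:app, 16:app, 17:app edges: (4,3,arg); (4,16,fn); (10,4,arg); (10,17,fn); (15,13,fn); (15,14,arg); (16,1,fn); (16,3,arg); (17,4,arg); (17,7,fn)
final:
nodes: 1:c2, 3:c2, 4:app, 7:c3, 10:app, 13:c3, 14:c3, 15:app, 16:app, 17:app
edges: (4,3,arg); (4,16,fn); (10,4,arg); (10,17,fn); (15,13,fn); (15,14,arg); (16,1,fn); (16,3,arg); (17,4,arg); (17,7,fn)


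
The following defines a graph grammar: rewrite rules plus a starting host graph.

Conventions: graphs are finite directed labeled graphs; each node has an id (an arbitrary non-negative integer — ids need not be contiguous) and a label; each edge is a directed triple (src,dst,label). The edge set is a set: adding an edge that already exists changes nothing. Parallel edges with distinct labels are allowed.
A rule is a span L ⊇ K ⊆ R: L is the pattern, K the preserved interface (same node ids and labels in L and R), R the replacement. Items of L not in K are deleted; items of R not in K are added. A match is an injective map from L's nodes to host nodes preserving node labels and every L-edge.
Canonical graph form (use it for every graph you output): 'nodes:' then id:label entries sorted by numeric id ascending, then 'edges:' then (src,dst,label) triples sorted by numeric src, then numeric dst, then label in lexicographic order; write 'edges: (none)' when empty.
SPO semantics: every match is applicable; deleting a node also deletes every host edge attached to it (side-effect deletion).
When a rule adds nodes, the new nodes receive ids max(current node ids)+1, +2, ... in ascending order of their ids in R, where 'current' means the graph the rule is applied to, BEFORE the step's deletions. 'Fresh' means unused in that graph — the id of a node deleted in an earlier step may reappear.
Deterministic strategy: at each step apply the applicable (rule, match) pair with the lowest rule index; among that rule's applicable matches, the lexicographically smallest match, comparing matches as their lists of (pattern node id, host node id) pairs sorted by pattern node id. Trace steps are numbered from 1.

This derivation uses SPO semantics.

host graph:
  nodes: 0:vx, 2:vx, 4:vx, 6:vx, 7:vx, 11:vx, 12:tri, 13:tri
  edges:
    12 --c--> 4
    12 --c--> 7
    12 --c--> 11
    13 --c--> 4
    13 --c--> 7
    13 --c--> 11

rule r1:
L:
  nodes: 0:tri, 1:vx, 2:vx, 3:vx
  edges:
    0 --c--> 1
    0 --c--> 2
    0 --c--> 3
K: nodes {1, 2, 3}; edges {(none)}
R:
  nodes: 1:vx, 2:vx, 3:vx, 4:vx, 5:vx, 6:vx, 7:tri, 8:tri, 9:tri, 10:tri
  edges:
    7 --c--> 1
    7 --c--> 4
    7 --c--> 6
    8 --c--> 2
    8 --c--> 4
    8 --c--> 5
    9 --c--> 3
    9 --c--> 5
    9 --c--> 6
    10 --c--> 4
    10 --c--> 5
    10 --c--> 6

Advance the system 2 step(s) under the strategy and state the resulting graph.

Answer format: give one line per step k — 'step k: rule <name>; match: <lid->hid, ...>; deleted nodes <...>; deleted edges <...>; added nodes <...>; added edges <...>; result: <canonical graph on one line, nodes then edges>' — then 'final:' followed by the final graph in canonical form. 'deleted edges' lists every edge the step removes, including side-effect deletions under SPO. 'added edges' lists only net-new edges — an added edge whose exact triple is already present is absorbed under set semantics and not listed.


step 1: rule r1; match: 0->12, 1->4, 2->7, 3->11; deleted nodes 12; deleted edges (12,4,c); (12,7,c); (12,11,c); added nodes 14, 15, 16, 17, 18, 19, 20; added edges (17,4,c); (17,14,c); (17,16,c); (18,7,c); (18,14,c); (18,15,c); (19,11,c); (19,15,c); (19,16,c); (20,14,c); (20,15,c); (20,16,c); result: nodes: 0:vx, 2:vx, 4:vx, 6:vx, 7:vx, 11:vx, 13:tri, 14:vx, 15:vx, 16:vx, 17:tri, 18:tri, 19:tri, 20:tri edges: (13,4,c); (13,7,c); (13,11,c); (17,4,c); (17,14,c); (17,16,c); (18,7,c); (18,14,c); (18,15,c); (19,11,c); (19,15,c); (19,16,c); (20,14,c); (20,15,c); (20,16,c)
step 2: rule r1; match: 0->13, 1->4, 2->7, 3->11; deleted nodes 13; deleted edges (13,4,c); (13,7,c); (13,11,c); added nodes 21, 22, 23, 24, 25, 26, 27; added edges (24,4,c); (24,21,c); (24,23,c); (25,7,c); (25,21,c); (25,22,c); (26,11,c); (26,22,c); (26,23,c); (27,21,c); (27,22,c); (27,23,c); result: nodes: 0:vx, 2:vx, 4:vx, 6:vx, 7:vx, 11:vx, 14:vx, 15:vx, 16:vx, 17:tri, 18:tri, 19:tri, 20:tri, 21:vx, 22:vx, 23:vx, 24:tri, 25:tri, 26:tri, 27:tri edges: (17,4,c); (17,14,c); (17,16,c); (18,7,c); (18,14,c); (18,15,c); (19,11,c); (19,15,c); (19,16,c); (20,14,c); (20,15,c); (20,16,c); (24,4,c); (24,21,c); (24,23,c); (25,7,c); (25,21,c); (25,22,c); (26,11,c); (26,22,c); (26,23,c); (27,21,c); (27,22,c); (27,23,c)
final:
nodes: 0:vx, 2:vx, 4:vx, 6:vx, 7:vx, 11:vx, 14:vx, 15:vx, 16:vx, 17:tri, 18:tri, 19:tri, 20:tri, 21:vx, 22:vx, 23:vx, 24:tri, 25:tri, 26:tri, 27:tri
edges: (17,4,c); (17,14,c); (17,16,c); (18,7,c); (18,14,c); (18,15,c); (19,11,c); (19,15,c); (19,16,c); (20,14,c); (20,15,c); (20,16,c); (24,4,c); (24,21,c); (24,23,c); (25,7,c); (25,21,c); (25,22,c); (26,11,c); (26,22,c); (26,23,c); (27,21,c); (27,22,c); (27,23,c)


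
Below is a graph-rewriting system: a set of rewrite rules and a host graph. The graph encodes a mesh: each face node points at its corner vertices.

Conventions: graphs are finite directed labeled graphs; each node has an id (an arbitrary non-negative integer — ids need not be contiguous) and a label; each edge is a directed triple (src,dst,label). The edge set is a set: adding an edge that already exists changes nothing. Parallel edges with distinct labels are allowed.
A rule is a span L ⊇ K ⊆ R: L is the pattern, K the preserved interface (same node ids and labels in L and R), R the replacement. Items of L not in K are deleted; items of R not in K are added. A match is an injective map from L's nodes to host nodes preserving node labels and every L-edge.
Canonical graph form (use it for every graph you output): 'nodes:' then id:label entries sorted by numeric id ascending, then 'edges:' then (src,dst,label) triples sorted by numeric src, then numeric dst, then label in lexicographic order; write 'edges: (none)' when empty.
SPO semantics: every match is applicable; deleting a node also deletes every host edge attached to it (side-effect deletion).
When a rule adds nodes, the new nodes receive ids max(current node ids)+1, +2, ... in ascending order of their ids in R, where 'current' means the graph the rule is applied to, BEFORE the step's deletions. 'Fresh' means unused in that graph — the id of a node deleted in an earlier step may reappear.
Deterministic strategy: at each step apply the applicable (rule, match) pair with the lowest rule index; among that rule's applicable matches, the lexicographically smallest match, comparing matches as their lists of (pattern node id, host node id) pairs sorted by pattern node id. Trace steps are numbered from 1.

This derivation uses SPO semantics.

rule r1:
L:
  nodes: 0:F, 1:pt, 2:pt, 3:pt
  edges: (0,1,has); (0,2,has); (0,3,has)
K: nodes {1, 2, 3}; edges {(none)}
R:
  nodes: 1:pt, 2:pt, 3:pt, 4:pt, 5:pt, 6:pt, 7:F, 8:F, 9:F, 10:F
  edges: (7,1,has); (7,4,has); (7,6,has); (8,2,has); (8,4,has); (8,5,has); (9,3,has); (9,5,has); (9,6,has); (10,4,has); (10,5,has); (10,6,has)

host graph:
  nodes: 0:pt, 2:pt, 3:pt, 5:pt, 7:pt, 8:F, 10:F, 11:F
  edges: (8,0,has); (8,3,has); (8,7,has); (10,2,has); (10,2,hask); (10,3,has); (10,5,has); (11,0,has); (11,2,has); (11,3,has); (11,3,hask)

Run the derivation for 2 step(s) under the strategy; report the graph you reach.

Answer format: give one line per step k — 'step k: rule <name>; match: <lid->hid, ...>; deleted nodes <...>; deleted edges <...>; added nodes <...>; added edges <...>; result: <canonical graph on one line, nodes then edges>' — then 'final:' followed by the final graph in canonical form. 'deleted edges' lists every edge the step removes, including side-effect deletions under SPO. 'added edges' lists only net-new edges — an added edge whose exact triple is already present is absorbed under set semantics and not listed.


step 1: rule r1; match: 0->8, 1->0, 2->3, 3->7; deleted nodes 8; deleted edges (8,0,has); (8,3,has); (8,7,has); added nodes 12, 13, 14, 15, 16, 17, 18; added edges (15,0,has); (15,12,has); (15,14,has); (16,3,has); (16,12,has); (16,13,has); (17,7,has); (17,13,has); (17,14,has); (18,12,has); (18,13,has); (18,14,has); result: nodes: 0:pt, 2:pt, 3:pt, 5:pt, 7:pt, 10:F, 11:F, 12:pt, 13:pt, 14:pt, 15:F, 16:F, 17:F, 18:F edges: (10,2,has); (10,2,hask); (10,3,has); (10,5,has); (11,0,has); (11,2,has); (11,3,has); (11,3,hask); (15,0,has); (15,12,has); (15,14,has); (16,3,has); (16,12,has); (16,13,has); (17,7,has); (17,13,has); (17,14,has); (18,12,has); (18,13,has); (18,14,has)
step 2: rule r1; match: 0->10, 1->2, 2->3, 3->5; deleted nodes 10; deleted edges (10,2,has); (10,2,hask); (10,3,has); (10,5,has); added nodes 19, 20, 21, 22, 23, 24, 25; added edges (22,2,has); (22,19,has); (22,21,has); (23,3,has); (23,19,has); (23,20,has); (24,5,has); (24,20,has); (24,21,has); (25,19,has); (25,20,has); (25,21,has); result: nodes: 0:pt, 2:pt, 3:pt, 5:pt, 7:pt, 11:F, 12:pt, 13:pt, 14:pt, 15:F, 16:F, 17:F, 18:F, 19:pt, 20:pt, 21:pt, 22:F, 23:F, 24:F, 25:F edges: (11,0,has); (11,2,has); (11,3,has); (11,3,hask); (15,0,has); (15,12,has); (15,14,has); (16,3,has); (16,12,has); (16,13,has); (17,7,has); (17,13,has); (17,14,has); (18,12,has); (18,13,has); (18,14,has); (22,2,has); (22,19,has); (22,21,has); (23,3,has); (23,19,has); (23,20,has); (24,5,has); (24,20,has); (24,21,has); (25,19,has); (25,20,has); (25,21,has)
final:
nodes: 0:pt, 2:pt, 3:pt, 5:pt, 7:pt, 11:F, 12:pt, 13:pt, 14:pt, 15:F, 16:F, 17:F, 18:F, 19:pt, 20:pt, 21:pt, 22:F, 23:F, 24:F, 25:F
edges: (11,0,has); (11,2,has); (11,3,has); (11,3,hask); (15,0,has); (15,12,has); (15,14,has); (16,3,has); (16,12,has); (16,13,has); (17,7,has); (17,13,has); (17,14,has); (18,12,has); (18,13,has); (18,14,has); (22,2,has); (22,19,has); (22,21,has); (23,3,has); (23,19,has); (23,20,has); (24,5,has); (24,20,has); (24,21,has); (25,19,has); (25,20,has); (25,21,has)


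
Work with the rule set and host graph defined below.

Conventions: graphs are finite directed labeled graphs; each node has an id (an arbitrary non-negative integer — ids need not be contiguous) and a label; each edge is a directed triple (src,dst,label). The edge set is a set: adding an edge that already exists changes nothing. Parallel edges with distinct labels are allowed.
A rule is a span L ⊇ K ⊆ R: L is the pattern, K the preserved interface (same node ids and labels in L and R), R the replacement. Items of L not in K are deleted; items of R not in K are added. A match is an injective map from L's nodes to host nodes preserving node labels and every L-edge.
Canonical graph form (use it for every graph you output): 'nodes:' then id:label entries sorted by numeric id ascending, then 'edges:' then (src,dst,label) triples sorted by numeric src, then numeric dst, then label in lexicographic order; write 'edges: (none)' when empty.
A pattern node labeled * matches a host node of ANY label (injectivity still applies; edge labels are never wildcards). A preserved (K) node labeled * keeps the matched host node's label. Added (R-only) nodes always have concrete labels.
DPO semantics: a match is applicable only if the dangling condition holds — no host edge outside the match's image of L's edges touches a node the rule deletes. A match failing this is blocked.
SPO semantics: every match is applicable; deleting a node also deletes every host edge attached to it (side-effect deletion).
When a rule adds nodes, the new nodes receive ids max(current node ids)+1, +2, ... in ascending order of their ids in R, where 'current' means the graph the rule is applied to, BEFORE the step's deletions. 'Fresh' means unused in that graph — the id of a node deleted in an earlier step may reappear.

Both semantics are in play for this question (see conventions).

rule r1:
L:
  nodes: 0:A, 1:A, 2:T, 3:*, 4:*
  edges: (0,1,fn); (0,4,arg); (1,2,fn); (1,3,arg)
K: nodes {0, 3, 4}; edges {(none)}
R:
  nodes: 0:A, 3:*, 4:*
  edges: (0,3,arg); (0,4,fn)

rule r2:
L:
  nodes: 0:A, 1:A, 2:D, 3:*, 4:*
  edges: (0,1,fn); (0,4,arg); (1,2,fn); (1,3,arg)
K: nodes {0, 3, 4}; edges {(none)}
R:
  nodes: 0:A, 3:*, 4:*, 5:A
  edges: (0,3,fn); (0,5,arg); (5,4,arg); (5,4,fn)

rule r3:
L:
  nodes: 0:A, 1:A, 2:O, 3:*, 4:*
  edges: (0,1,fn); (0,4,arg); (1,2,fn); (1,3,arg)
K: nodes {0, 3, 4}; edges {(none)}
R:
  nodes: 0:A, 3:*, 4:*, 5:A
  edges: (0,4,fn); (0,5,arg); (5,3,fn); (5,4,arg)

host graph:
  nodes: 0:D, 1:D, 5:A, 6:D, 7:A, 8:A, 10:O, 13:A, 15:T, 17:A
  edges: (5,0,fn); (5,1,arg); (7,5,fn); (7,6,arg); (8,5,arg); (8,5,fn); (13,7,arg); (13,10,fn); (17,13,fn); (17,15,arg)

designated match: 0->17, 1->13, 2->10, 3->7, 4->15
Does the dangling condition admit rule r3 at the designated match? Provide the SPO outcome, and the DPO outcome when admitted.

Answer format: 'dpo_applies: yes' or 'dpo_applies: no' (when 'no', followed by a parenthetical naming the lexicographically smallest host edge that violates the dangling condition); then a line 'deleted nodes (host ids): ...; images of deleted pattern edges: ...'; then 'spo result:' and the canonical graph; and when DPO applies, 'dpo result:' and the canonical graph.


dpo_applies: yes
deleted nodes (host ids): 10, 13; images of deleted pattern edges: (13,7,arg); (13,10,fn); (17,13,fn); (17,15,arg)
spo result:
nodes: 0:D, 1:D, 5:A, 6:D, 7:A, 8:A, 15:T, 17:A, 18:A
edges: (5,0,fn); (5,1,arg); (7,5,fn); (7,6,arg); (8,5,arg); (8,5,fn); (17,15,fn); (17,18,arg); (18,7,fn); (18,15,arg)
dpo result:
nodes: 0:D, 1:D, 5:A, 6:D, 7:A, 8:A, 15:T, 17:A, 18:A
edges: (5,0,fn); (5,1,arg); (7,5,fn); (7,6,arg); (8,5,arg); (8,5,fn); (17,15,fn); (17,18,arg); (18,7,fn); (18,15,arg)


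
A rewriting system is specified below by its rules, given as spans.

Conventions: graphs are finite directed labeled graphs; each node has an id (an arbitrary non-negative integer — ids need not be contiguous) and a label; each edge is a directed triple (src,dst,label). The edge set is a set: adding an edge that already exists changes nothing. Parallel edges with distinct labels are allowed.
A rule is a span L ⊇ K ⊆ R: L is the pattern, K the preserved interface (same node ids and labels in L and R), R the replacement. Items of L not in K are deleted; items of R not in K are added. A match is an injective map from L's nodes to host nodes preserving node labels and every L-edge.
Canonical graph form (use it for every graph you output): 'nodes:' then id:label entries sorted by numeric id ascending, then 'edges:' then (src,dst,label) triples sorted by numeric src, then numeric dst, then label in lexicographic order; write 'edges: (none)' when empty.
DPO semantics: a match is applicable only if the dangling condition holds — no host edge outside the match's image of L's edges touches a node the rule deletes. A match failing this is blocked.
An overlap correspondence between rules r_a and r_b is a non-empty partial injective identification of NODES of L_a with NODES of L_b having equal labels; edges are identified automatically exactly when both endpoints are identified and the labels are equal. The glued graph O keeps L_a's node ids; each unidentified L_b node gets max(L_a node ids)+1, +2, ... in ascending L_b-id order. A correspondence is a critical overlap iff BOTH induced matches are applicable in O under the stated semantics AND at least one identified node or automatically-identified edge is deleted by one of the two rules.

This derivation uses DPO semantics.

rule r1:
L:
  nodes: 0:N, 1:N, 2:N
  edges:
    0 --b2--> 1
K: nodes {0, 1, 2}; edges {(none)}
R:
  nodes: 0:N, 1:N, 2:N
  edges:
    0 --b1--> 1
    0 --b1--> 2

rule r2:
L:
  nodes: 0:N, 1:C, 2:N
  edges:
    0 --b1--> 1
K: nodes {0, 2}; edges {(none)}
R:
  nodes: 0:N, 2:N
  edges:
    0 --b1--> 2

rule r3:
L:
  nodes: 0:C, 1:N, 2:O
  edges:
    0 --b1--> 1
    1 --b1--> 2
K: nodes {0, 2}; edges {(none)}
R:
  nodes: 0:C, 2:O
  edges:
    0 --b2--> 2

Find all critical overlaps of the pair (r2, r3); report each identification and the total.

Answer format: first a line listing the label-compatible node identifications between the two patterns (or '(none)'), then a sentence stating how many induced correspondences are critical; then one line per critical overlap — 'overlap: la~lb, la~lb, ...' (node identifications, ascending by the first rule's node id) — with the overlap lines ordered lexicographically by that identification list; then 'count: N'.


label-compatible node identifications between L(r2) and L(r3): 0~1, 1~0, 2~1
1 of the induced correspondences is a critical overlap of r2 and r3.
overlap: 2~1
count: 1


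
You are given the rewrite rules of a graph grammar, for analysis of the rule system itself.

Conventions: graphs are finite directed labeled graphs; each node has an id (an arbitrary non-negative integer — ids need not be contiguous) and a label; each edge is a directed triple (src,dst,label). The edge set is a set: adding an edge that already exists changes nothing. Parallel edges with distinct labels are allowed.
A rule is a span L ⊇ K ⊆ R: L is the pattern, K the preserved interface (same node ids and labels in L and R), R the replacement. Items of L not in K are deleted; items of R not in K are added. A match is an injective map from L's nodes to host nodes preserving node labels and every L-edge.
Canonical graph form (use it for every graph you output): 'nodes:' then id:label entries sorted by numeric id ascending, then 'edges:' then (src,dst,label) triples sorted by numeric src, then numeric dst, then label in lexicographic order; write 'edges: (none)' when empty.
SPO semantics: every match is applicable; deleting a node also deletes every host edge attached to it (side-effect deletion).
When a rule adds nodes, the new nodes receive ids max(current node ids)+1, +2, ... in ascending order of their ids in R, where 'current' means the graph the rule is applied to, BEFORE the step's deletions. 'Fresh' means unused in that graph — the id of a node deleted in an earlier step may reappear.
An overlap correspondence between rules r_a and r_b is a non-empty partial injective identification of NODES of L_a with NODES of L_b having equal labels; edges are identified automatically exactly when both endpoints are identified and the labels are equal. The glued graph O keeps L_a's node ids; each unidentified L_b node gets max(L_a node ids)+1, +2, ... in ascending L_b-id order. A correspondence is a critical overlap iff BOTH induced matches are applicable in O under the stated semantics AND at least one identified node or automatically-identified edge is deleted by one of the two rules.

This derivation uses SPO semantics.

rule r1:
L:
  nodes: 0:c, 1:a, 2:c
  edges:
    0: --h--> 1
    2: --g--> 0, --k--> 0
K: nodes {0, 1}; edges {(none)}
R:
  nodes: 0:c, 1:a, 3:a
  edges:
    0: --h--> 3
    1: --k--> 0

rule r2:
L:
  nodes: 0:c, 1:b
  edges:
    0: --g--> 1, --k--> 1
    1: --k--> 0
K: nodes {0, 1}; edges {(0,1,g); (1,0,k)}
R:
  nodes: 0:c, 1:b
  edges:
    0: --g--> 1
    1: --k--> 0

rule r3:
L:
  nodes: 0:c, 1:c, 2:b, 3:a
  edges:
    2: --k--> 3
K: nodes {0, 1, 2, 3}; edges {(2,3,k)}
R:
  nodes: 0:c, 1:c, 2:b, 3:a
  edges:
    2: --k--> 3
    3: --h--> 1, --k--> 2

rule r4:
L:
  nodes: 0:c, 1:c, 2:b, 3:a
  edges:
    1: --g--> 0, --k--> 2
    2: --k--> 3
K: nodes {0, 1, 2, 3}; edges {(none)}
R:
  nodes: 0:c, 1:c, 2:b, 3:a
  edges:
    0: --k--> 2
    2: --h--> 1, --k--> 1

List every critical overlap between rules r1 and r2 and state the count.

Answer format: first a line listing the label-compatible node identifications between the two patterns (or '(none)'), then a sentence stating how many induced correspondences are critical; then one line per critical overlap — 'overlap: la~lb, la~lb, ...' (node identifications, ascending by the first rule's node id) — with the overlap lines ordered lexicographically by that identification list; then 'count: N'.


label-compatible node identifications between L(r1) and L(r2): 0~0, 2~0
1 of the induced correspondences is a critical overlap of r1 and r2.
overlap: 2~0
count: 1


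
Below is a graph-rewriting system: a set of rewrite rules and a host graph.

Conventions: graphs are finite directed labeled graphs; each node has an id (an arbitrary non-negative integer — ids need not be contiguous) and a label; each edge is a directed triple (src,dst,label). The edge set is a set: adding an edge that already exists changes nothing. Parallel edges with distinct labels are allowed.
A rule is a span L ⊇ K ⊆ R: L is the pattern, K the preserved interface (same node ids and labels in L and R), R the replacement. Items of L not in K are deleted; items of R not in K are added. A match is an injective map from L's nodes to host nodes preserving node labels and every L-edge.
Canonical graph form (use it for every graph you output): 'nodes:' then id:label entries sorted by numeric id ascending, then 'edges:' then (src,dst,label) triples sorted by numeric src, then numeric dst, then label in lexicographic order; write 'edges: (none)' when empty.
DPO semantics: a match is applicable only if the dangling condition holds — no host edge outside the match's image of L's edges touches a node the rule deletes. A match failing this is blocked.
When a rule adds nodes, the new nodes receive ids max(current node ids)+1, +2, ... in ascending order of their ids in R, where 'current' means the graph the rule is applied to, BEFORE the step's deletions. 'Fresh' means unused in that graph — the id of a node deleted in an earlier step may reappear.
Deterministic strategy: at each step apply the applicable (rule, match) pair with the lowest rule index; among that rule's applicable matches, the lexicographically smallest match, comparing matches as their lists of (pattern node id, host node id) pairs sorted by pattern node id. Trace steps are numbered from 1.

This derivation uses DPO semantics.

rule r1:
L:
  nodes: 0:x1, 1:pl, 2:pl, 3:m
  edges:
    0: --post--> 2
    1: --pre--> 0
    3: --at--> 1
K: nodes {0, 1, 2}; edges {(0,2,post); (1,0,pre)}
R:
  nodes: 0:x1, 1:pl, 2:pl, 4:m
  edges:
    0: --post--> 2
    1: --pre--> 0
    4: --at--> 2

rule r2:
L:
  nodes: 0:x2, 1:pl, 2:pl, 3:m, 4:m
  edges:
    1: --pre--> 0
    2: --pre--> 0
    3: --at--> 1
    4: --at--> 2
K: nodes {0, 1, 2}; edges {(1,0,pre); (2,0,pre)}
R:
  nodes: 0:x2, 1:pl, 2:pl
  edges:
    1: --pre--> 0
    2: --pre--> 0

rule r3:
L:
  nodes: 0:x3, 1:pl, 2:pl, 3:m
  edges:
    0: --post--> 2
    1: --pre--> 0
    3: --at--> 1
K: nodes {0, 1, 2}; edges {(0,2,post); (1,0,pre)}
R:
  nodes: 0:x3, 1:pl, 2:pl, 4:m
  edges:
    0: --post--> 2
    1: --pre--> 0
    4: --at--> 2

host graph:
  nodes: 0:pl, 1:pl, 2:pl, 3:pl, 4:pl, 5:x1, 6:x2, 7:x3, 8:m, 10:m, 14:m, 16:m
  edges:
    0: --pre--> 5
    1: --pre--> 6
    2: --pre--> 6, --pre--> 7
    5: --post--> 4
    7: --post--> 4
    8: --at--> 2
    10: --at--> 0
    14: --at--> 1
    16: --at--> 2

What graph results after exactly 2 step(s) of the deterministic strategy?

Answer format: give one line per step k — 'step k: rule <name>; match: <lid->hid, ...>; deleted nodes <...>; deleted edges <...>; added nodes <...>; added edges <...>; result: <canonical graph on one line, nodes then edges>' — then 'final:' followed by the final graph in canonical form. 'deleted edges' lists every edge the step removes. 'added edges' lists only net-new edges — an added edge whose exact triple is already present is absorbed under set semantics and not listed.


step 1: rule r1; match: 0->5, 1->0, 2->4, 3->10; deleted nodes 10; deleted edges (10,0,at); added nodes 17; added edges (17,4,at); result: nodes: 0:pl, 1:pl, 2:pl, 3:pl, 4:pl, 5:x1, 6:x2, 7:x3, 8:m, 14:m, 16:m, 17:m edges: (0,5,pre); (1,6,pre); (2,6,pre); (2,7,pre); (5,4,post); (7,4,post); (8,2,at); (14,1,at); (16,2,at); (17,4,at)
step 2: rule r2; match: 0->6, 1->1, 2->2, 3->14, 4->8; deleted nodes 8, 14; deleted edges (8,2,at); (14,1,at); added nodes (none); added edges (none); result: nodes: 0:pl, 1:pl, 2:pl, 3:pl, 4:pl, 5:x1, 6:x2, 7:x3, 16:m, 17:m edges: (0,5,pre); (1,6,pre); (2,6,pre); (2,7,pre); (5,4,post); (7,4,post); (16,2,at); (17,4,at)
final:
nodes: 0:pl, 1:pl, 2:pl, 3:pl, 4:pl, 5:x1, 6:x2, 7:x3, 16:m, 17:m
edges: (0,5,pre); (1,6,pre); (2,6,pre); (2,7,pre); (5,4,post); (7,4,post); (16,2,at); (17,4,at)
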